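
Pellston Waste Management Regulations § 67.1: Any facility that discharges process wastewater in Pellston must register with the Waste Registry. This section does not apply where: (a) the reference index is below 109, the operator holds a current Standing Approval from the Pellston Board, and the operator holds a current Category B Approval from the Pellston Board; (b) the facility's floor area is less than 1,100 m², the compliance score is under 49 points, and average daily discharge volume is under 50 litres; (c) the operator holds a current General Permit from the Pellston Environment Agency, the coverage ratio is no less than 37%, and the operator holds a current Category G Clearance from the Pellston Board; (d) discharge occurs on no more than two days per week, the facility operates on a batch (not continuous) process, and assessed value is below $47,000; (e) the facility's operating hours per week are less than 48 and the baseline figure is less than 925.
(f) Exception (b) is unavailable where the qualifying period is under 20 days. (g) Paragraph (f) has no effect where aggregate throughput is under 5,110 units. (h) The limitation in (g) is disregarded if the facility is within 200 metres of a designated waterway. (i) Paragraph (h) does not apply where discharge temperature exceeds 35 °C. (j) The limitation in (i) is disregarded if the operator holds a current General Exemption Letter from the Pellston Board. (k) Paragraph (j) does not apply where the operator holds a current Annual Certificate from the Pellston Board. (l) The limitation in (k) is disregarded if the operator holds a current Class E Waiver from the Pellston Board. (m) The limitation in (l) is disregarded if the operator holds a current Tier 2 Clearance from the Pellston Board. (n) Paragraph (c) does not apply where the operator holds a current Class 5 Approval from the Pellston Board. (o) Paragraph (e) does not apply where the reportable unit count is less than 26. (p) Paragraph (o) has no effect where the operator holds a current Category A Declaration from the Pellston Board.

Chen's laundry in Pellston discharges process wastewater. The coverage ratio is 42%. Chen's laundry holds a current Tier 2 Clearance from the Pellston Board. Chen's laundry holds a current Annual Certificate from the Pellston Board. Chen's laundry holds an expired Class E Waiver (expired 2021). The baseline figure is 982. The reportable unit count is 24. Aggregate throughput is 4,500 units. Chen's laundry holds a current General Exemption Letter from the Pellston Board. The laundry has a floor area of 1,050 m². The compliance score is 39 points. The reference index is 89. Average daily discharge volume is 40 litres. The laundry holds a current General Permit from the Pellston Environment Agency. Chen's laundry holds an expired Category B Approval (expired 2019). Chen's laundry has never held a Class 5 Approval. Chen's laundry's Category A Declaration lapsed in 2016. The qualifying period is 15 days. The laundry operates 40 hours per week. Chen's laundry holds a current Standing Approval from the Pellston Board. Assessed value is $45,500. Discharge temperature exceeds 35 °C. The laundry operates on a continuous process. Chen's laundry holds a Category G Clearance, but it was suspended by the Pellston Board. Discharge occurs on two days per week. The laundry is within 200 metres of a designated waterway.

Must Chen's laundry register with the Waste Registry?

Exception (a) requires that the operator holds a current Category B Approval from the Pellston Board; but there is no Category B Approval in force, so (a) is unavailable.
Exception (b): the facility's floor area is 1,050 m², less than the 1,100 m² limit; the compliance score is 39 points, under the 49 points limit; average daily discharge volume is 40 litres, under the 50 litres limit — every condition holds. Considering the limiting provisions: (f) would limit (b) — the qualifying period is 15 days, under the 20 days limit — but (g) sets (f) aside: (g) applies — aggregate throughput is 4,500 units, under the 5,110 units limit. (h) is engaged (the laundry is within 200 m of a designated waterway), but is displaced by (i): (i) is engaged — discharge temperature exceeds 35 °C. (j) would limit (i) — a current General Exemption Letter is held — but (k) sets (j) aside: (k) applies — a current Annual Certificate is held. (l) is inapplicable (the Class E Waiver is not current), so (k) stands. Exception (b) stands.
Exception (c) fails — there is no Category G Clearance in force.
Exception (d) requires that the facility operates on a batch (not continuous) process; but the facility operates on a continuous process, so (d) is unavailable.
Exception (e) fails — the baseline figure is 982, not less than 925.

No — exception (b) applies; Chen's laundry is not required to register with the Waste Registry.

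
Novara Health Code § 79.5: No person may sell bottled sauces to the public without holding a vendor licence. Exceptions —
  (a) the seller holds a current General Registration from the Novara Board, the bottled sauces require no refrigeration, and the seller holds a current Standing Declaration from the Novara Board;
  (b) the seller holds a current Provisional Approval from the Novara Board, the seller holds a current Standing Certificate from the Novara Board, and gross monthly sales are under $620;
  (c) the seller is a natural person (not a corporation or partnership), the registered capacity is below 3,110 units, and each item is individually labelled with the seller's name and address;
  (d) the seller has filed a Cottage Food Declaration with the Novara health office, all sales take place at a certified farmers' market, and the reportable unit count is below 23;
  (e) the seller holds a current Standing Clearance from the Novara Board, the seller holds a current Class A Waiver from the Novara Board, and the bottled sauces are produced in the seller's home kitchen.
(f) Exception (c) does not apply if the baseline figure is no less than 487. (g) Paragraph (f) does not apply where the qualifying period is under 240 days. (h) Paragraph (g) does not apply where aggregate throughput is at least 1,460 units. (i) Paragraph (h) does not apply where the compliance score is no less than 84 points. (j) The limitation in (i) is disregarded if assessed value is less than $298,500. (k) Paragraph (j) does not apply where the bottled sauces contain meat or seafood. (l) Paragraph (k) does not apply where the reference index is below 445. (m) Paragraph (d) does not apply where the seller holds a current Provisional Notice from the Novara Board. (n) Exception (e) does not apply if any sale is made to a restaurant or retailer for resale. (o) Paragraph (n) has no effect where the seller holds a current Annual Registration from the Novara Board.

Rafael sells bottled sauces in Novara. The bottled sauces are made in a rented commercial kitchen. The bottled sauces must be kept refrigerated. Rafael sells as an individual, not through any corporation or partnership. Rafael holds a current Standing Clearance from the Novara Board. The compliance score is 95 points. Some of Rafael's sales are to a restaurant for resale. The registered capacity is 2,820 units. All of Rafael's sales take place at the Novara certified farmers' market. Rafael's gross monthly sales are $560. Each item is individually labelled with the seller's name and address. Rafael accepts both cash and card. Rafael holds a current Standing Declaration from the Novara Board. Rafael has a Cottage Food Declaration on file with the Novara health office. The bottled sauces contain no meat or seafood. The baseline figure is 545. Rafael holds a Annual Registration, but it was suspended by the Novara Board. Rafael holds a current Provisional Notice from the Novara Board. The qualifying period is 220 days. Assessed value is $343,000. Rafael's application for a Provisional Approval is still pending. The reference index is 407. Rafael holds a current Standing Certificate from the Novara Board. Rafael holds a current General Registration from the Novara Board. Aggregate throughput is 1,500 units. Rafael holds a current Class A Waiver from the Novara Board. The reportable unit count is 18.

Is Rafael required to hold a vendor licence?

Exception (a) does not apply: the bottled sauces require refrigeration.
Exception (b) does not apply: there is no Provisional Approval in force.
Exception (c)'s conditions are all satisfied: the seller is a natural person; the registered capacity is 2,820 units, below the 3,110 units limit; items are individually labelled. Considering the limiting provisions: (f) is triggered (the baseline figure is 545, meeting the 487 threshold), but yields to (g): (g) is triggered — the qualifying period is 220 days, under the 240 days limit. (h) would limit (g) — aggregate throughput is 1,500 units, meeting the 1,460 units threshold — but (i) sets (h) aside: (i) operates against (h): the compliance score is 95 points, meeting the 84 points threshold. (j), which would lift (i), does not operate here — assessed value is $343,000, not less than $298,500. Exception (c) stands.
Exception (d) is satisfied on its face — a Cottage Food Declaration is on file; all sales are at a certified farmers' market; the reportable unit count is 18, below the 23 limit. But: (m) operates against (d): a current Provisional Notice is held. (d) is therefore removed.
Exception (e) fails — the bottled sauces are made in a commercial kitchen, not a home kitchen.

No — exception (c) applies; Rafael is not required to hold a vendor licence.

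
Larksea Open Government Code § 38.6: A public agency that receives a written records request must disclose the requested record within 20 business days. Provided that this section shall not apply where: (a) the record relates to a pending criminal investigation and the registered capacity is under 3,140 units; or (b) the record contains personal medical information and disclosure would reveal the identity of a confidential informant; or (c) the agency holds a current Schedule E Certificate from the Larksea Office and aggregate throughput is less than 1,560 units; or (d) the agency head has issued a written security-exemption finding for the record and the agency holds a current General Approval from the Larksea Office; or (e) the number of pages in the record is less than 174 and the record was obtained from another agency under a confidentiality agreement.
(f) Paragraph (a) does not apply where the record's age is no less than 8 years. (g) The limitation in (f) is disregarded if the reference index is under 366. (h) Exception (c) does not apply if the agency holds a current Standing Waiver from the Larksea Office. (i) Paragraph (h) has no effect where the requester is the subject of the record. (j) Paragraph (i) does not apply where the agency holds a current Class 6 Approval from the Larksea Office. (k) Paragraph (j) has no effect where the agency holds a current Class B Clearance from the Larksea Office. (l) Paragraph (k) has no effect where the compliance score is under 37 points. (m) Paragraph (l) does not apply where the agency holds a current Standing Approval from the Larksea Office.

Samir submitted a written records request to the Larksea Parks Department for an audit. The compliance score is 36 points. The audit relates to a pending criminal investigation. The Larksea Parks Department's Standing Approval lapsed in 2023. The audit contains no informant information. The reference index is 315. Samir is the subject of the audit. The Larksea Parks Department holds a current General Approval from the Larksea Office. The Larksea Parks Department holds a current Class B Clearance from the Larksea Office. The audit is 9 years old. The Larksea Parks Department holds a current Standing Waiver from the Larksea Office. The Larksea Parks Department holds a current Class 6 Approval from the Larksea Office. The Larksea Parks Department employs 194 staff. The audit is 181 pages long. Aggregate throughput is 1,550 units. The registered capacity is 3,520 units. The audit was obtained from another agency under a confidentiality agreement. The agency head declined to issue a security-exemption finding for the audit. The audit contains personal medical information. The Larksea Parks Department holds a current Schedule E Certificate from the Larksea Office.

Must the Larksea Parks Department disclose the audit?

Exception (a) fails — the registered capacity is 3,520 units, not under 3,140 units.
Exception (b) does not apply: the audit contains no informant information.
Exception (c) is satisfied on its face — a current Schedule E Certificate is held; aggregate throughput is 1,550 units, less than the 1,560 units limit. But: (h) is engaged — a current Standing Waiver is held. (i) applies (Samir is the subject of the audit), but is displaced by (j): (j) is engaged — a current Class 6 Approval is held. (k) applies (a current Class B Clearance is held), but is itself disapplied by (l): (l) operates against (k): the compliance score is 36 points, under the 37 points limit. (m), which would lift (l), is inapplicable — no current Standing Approval is held. So (c) is unavailable.
Exception (d) fails — the agency head declined to issue a security-exemption finding.
Exception (e) does not apply: the number of pages in the record is 181, not less than 174.
None of the exceptions is available; § 38.6 applies in full.

Yes — the Larksea Parks Department must disclose the audit.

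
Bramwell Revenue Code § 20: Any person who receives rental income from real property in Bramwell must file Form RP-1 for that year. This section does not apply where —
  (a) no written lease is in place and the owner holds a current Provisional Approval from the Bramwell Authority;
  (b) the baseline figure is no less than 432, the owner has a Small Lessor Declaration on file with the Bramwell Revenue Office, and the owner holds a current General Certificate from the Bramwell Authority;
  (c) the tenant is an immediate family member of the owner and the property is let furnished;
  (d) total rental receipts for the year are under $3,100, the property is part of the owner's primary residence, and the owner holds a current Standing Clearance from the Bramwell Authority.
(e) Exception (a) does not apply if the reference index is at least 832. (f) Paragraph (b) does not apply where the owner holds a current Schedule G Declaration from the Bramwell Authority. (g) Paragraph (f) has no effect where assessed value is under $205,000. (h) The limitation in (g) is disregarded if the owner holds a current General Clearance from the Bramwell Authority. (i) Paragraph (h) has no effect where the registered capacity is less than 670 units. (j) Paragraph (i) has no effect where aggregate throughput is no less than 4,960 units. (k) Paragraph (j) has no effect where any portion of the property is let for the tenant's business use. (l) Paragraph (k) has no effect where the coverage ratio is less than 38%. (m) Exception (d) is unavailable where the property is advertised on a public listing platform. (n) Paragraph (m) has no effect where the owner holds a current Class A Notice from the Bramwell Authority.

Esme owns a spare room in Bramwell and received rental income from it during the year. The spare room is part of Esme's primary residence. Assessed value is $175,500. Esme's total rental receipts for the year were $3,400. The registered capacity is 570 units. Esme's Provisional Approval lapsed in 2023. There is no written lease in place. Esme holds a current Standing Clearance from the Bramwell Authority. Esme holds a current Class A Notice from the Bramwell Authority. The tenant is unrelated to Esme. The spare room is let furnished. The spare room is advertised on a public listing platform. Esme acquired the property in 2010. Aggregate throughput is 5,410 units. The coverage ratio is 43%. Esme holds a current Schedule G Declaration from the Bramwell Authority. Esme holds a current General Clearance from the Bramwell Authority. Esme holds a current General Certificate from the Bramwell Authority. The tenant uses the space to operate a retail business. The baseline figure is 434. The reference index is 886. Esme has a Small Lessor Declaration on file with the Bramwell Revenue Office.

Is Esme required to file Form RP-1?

Exception (a) does not apply: the Provisional Approval is not current.
Exception (b)'s conditions are all satisfied: the baseline figure is 434, meeting the 432 threshold; a Small Lessor Declaration is on file; a current General Certificate is held. Under paragraphs (f)–(l): (f) applies (a current Schedule G Declaration is held), but is itself disapplied by (g): (g) operates against (f): assessed value is $175,500, under the $205,000 limit. (h) operates (a current General Clearance is held), but is displaced by (i): (i) applies — the registered capacity is 570 units, less than the 670 units limit. (j) would limit (i) — aggregate throughput is 5,410 units, meeting the 4,960 units threshold — but (k) sets (j) aside: (k) operates against (j): the space is let for business use. (l), which would lift (k), is not engaged — the coverage ratio is 43%, not less than 38%. (b) remains available.
Exception (c) fails — the tenant is unrelated to the owner.
Exception (d) requires that total rental receipts for the year are under $3,100; but total rental receipts for the year are $3,400, not under $3,100, so (d) is unavailable.

No — exception (b) applies; Esme is not required to file Form RP-1.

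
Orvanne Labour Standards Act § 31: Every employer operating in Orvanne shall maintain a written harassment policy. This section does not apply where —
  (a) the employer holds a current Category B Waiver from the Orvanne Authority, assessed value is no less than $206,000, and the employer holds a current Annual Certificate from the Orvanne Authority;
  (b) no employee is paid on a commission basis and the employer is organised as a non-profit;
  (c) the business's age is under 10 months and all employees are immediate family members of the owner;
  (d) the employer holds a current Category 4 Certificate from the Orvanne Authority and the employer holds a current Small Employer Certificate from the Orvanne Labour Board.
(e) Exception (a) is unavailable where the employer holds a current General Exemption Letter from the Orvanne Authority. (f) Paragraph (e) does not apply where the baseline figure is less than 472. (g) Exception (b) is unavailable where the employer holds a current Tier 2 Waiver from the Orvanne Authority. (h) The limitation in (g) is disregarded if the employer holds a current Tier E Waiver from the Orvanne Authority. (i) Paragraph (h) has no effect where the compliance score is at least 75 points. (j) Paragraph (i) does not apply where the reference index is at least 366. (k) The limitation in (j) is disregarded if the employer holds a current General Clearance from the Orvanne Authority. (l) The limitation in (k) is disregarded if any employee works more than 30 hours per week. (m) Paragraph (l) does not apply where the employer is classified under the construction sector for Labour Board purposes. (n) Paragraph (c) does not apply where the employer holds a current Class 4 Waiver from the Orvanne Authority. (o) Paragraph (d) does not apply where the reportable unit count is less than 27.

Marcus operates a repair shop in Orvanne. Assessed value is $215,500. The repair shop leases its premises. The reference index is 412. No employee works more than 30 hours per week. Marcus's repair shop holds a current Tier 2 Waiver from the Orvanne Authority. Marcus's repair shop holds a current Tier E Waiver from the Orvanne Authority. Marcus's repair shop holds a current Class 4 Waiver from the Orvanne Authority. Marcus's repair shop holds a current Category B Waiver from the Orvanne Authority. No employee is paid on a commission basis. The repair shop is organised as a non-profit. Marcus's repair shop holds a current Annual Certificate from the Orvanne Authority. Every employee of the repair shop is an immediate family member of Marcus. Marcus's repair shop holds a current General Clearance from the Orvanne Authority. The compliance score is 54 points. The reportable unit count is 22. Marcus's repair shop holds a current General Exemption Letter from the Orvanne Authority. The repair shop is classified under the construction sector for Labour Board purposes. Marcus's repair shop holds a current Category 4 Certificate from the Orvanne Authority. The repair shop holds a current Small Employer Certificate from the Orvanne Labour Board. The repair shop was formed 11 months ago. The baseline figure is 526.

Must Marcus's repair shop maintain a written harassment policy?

No — exception (b) applies; Marcus's repair shop is not required to maintain a written harassment policy.

Exception (a)'s conditions are all satisfied: a current Category B Waiver is held; assessed value is $215,500, meeting the $206,000 threshold; a current Annual Certificate is held. But: (e) operates — a current General Exemption Letter is held. (f), which would lift (e), is not triggered — the baseline figure is 526, not less than 472. Exception (a) does not apply.
Exception (b) is satisfied on its face — no employee is paid on commission; the employer is a non-profit. Under paragraphs (g)–(m): (g) would limit (b) — a current Tier 2 Waiver is held — but (h) sets (g) aside: (h) operates against (g): a current Tier E Waiver is held. (i) is inapplicable (the compliance score is 54 points, short of 75 points), so (h) stands. (b) remains available.
Exception (c) does not apply: the business's age is 11 months, not under 10 months.
Exception (d): a current Category 4 Certificate is held; a current Small Employer Certificate is held — every condition holds. Turning to paragraph (o): (o) operates against (d): the reportable unit count is 22, less than the 27 limit. Exception (d) does not apply.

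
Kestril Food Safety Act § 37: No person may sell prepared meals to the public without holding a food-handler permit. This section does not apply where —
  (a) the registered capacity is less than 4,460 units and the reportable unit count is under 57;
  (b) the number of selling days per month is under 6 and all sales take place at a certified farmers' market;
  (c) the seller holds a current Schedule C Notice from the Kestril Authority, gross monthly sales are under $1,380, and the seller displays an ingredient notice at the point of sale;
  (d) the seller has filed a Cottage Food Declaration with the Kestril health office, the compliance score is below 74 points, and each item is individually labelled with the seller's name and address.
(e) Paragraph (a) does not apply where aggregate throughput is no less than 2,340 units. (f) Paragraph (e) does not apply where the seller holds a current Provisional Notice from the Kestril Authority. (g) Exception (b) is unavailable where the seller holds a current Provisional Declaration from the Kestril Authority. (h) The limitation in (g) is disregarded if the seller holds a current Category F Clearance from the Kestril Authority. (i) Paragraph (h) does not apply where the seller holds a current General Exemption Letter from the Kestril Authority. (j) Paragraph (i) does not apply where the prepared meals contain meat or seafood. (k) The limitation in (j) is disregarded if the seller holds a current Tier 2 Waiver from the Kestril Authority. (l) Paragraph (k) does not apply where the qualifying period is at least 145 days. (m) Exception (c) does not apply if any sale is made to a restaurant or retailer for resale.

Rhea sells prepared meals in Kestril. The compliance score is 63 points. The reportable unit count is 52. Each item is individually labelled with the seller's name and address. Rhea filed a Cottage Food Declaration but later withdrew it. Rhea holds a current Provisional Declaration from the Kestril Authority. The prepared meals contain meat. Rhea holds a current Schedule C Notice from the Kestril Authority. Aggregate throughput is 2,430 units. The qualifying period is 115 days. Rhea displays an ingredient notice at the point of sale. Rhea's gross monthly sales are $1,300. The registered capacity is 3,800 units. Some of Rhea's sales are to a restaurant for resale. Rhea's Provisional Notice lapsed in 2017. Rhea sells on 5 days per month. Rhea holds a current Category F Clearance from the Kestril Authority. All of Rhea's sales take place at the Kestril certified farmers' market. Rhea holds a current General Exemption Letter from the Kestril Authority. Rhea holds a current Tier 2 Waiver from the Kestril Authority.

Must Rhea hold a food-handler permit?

Exception (a) is satisfied on its face — the registered capacity is 3,800 units, less than the 4,460 units limit; the reportable unit count is 52, under the 57 limit. However, paragraphs (e)–(f) must be considered: (e) operates — aggregate throughput is 2,430 units, meeting the 2,340 units threshold. (f), which would lift (e), is inapplicable — there is no Provisional Notice in force. So (a) is unavailable.
Exception (b) is satisfied on its face — the number of selling days per month is 5, under the 6 limit; all sales are at a certified farmers' market. Turning to paragraphs (g)–(l): (g) operates against (b): a current Provisional Declaration is held. (h) is engaged (a current Category F Clearance is held), but is set aside by (i): (i) applies — a current General Exemption Letter is held. (j) would limit (i) — the prepared meals contain meat — but (k) sets (j) aside: (k) operates against (j): a current Tier 2 Waiver is held. (l) does not operate here (the qualifying period is 115 days, short of 145 days), so (k) stands. (b) is therefore removed.
Exception (c): a current Schedule C Notice is held; gross monthly sales are $1,300, under the $1,380 limit; an ingredient notice is displayed — every condition holds. However, paragraph (m) must be considered: (m) applies — some sales are to a restaurant for resale. Exception (c) does not apply.
Exception (d) does not apply: the Cottage Food Declaration was withdrawn.
No exception is made out. Rhea falls within the general rule.

Yes — Rhea must hold a food-handler permit.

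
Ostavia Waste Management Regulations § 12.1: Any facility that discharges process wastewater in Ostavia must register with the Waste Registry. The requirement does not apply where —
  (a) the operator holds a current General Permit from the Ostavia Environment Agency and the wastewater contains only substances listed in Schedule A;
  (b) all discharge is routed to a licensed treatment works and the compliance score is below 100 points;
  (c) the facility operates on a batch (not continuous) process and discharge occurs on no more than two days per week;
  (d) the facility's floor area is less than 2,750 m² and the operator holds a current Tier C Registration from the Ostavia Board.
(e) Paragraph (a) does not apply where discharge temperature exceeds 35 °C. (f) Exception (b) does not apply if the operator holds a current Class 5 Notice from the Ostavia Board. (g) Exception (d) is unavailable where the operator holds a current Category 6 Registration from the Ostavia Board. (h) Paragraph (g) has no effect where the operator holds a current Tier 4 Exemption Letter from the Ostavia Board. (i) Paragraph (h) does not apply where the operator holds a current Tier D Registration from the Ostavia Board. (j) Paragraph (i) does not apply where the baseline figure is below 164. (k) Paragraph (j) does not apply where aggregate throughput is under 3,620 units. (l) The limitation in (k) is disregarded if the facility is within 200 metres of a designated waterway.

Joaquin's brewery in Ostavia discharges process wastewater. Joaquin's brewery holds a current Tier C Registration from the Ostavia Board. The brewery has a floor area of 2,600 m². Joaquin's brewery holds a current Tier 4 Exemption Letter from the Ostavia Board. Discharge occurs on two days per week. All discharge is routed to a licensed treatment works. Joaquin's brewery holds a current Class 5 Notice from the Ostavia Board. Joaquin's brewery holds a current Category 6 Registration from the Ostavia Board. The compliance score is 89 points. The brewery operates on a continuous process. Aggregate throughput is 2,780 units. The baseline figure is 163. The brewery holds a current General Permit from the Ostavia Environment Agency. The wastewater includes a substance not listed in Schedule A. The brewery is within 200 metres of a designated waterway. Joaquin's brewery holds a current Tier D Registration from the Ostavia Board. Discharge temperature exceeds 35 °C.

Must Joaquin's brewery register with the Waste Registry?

Exception (a) fails — the wastewater includes a non-Schedule-A substance.
Exception (b) is satisfied on its face — discharge is routed to a licensed treatment works; the compliance score is 89 points, below the 100 points limit. But applying paragraph (f): (f) operates against (b): a current Class 5 Notice is held. So (b) is unavailable.
Exception (c) does not apply: the facility operates on a continuous process.
All of (d)'s requirements are met (the facility's floor area is 2,600 m², less than the 2,750 m² limit; a current Tier C Registration is held). Considering the limiting provisions: (g) is triggered (a current Category 6 Registration is held), but is itself disapplied by (h): (h) applies — a current Tier 4 Exemption Letter is held. (i) is engaged (a current Tier D Registration is held), but is overridden by (j): (j) operates against (i): the baseline figure is 163, below the 164 limit. (k) is triggered (aggregate throughput is 2,780 units, under the 3,620 units limit), but is overridden by (l): (l) applies — the brewery is within 200 m of a designated waterway. Exception (d) stands.

No — exception (d) applies; Joaquin's brewery is not required to register with the Waste Registry.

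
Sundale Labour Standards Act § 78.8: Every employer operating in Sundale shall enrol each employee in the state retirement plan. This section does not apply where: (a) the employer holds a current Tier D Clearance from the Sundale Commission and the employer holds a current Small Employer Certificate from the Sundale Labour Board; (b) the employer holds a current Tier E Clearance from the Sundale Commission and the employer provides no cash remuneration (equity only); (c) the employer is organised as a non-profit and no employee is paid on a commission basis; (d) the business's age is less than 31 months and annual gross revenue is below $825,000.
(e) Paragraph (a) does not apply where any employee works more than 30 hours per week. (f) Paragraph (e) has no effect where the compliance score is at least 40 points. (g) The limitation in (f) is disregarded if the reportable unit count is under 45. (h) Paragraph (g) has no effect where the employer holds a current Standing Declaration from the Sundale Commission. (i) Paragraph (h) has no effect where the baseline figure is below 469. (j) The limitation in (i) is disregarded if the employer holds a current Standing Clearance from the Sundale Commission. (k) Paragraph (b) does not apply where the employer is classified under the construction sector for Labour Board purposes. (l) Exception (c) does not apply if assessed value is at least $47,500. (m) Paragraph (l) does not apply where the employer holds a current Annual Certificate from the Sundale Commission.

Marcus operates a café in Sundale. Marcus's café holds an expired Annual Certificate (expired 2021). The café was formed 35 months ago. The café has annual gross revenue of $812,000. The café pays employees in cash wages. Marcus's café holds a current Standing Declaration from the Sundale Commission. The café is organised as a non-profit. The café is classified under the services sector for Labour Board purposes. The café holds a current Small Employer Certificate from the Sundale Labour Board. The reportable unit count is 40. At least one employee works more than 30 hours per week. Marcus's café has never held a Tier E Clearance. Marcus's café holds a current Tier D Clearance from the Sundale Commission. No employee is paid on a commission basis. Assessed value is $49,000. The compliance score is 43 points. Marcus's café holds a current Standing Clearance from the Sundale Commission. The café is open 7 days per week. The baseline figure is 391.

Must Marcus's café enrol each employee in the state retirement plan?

No — exception (a) applies; Marcus's café is not required to enrol each employee in the state retirement plan.

All of (a)'s requirements are met (a current Tier D Clearance is held; a current Small Employer Certificate is held). As to paragraphs (e)–(j): (e) would limit (a) — at least one employee exceeds 30 hours/week — but (f) sets (e) aside: (f) operates against (e): the compliance score is 43 points, meeting the 40 points threshold. (g) applies (the reportable unit count is 40, under the 45 limit), but is displaced by (h): (h) operates against (g): a current Standing Declaration is held. (i) would limit (h) — the baseline figure is 391, below the 469 limit — but (j) sets (i) aside: (j) applies — a current Standing Clearance is held. (a) remains available.
Exception (b) does not apply: the Tier E Clearance is not current.
Exception (c)'s conditions are all satisfied: the employer is a non-profit; no employee is paid on commission. But applying paragraphs (l)–(m): (l) operates — assessed value is $49,000, meeting the $47,500 threshold. (m), which would lift (l), does not operate here — no current Annual Certificate is held. Exception (c) does not apply.
Exception (d) requires that the business's age is less than 31 months; but the business's age is 35 months, not less than 31 months, so (d) is unavailable.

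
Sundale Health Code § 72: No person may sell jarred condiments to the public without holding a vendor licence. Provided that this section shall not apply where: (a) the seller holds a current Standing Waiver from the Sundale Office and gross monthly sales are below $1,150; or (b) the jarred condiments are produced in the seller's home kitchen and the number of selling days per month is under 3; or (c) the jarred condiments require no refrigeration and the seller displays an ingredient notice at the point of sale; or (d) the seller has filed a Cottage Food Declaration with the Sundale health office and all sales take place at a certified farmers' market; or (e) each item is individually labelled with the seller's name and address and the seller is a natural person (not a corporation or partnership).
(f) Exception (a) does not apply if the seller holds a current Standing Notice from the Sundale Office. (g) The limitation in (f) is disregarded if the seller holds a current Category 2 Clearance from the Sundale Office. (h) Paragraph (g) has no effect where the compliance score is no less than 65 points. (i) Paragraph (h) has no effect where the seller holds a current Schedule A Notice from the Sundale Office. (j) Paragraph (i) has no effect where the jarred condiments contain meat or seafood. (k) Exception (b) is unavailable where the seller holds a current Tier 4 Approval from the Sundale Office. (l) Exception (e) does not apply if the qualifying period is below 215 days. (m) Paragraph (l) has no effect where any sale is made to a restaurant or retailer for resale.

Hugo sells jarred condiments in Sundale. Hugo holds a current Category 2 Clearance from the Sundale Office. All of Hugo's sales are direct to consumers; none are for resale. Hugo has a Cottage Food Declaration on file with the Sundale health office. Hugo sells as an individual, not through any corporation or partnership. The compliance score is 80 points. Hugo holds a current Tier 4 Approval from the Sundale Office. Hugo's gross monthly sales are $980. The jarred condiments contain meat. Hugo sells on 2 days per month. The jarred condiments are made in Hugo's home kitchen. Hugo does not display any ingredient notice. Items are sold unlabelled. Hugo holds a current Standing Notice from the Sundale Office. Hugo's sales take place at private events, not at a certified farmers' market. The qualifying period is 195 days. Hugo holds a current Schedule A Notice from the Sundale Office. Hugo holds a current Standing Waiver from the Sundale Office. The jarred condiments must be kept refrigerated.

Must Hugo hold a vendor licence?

Yes — Hugo must hold a vendor licence.

All of (a)'s requirements are met (a current Standing Waiver is held; gross monthly sales are $980, below the $1,150 limit). Turning to paragraphs (f)–(j): (f) operates against (a): a current Standing Notice is held. (g) operates (a current Category 2 Clearance is held), but is itself disapplied by (h): (h) is engaged — the compliance score is 80 points, meeting the 65 points threshold. (i) would limit (h) — a current Schedule A Notice is held — but (j) sets (i) aside: (j) operates — the jarred condiments contain meat. (a) is therefore removed.
Exception (b) is satisfied on its face — the jarred condiments are home-kitchen produced; the number of selling days per month is 2, under the 3 limit. However, paragraph (k) must be considered: (k) operates — a current Tier 4 Approval is held. (b) is therefore removed.
Exception (c) requires that the jarred condiments require no refrigeration; but the jarred condiments require refrigeration, so (c) is unavailable.
Exception (d) does not apply: sales are at private events, not a certified farmers' market.
Exception (e) does not apply: items are sold unlabelled.
No exception is made out. Hugo falls within the general rule.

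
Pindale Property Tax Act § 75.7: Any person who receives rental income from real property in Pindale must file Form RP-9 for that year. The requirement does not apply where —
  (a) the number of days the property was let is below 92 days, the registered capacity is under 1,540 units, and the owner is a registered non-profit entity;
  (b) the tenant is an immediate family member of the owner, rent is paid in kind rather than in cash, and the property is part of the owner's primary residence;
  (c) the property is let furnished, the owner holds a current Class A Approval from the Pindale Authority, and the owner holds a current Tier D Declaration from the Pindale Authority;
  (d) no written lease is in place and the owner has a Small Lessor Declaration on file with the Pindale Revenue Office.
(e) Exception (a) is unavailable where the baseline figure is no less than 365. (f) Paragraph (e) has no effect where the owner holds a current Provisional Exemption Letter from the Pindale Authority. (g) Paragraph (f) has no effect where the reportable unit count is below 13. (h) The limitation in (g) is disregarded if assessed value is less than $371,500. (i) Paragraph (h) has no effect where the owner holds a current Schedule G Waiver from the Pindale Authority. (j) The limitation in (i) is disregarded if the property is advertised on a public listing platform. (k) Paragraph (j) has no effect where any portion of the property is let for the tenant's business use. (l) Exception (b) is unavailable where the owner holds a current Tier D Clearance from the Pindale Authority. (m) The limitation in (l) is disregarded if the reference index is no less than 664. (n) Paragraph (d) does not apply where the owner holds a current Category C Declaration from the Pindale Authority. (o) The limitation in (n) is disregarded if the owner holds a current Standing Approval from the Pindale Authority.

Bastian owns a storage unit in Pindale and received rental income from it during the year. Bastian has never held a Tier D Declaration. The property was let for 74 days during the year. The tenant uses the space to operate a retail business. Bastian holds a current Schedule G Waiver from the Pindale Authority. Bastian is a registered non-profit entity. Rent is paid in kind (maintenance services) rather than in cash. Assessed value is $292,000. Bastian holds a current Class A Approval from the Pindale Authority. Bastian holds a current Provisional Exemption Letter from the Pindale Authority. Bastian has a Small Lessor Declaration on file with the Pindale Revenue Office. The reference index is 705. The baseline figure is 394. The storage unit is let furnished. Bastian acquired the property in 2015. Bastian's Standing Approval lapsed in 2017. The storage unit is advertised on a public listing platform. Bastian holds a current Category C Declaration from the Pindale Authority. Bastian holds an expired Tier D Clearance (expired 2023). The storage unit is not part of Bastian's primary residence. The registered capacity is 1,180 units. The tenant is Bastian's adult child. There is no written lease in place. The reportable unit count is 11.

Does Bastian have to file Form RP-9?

Yes — Bastian must file Form RP-9.

Exception (a) is satisfied on its face — the number of days the property was let is 74 days, below the 92 days limit; the registered capacity is 1,180 units, under the 1,540 units limit; Bastian is a registered non-profit. But applying paragraphs (e)–(k): (e) operates against (a): the baseline figure is 394, meeting the 365 threshold. (f) applies (a current Provisional Exemption Letter is held), but is set aside by (g): (g) is engaged — the reportable unit count is 11, below the 13 limit. (h) operates (assessed value is $292,000, less than the $371,500 limit), but yields to (i): (i) operates against (h): a current Schedule G Waiver is held. (j) would limit (i) — the property is publicly advertised — but (k) sets (j) aside: (k) applies — the space is let for business use. So (a) is unavailable.
Exception (b) fails — the storage unit is not part of the primary residence.
Exception (c) requires that the owner holds a current Tier D Declaration from the Pindale Authority; but no current Tier D Declaration is held, so (c) is unavailable.
All of (d)'s requirements are met (there is no written lease; a Small Lessor Declaration is on file). But applying paragraphs (n)–(o): (n) operates against (d): a current Category C Declaration is held. (o), which would lift (n), is inapplicable — the Standing Approval is not current. So (d) is unavailable.
No exception is made out. Bastian falls within the general rule.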